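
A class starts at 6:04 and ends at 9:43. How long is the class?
From 6:04 to 9:43:
(9 x 60 + 43) - (6 x 60 + 4) = 583 - 364 = 219 minutes
= 3 hours and 39 minutes

Final answer: 3 hours and 39 minutes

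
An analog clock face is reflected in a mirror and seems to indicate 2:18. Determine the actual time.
Reflection across the vertical (12-6) axis maps a hand at angle A degrees to (360 - A) degrees, which sends a reading of T minutes past 12:00 to (720 - T) minutes past 12:00.
Mirror reads 2:18 = 138 minutes past 12:00.
Actual time: (720 - 138) mod 720 = 582 minutes = 9:42.

Final answer: 9:42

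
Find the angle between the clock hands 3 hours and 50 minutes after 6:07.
First find the time 3 hours and 50 minutes after 6:07.
Total minutes: 6 x 60 + 7 + 3 x 60 + 50 = 597.
597 mod 720 = 597 minutes = 9:57.
Now compute the angle at 9:57:
Hour hand: 9 x 30 + 57 x 0.5 = 298.5 degrees
Minute hand: 57 x 6 = 342 degrees
Difference: |298.5 - 342| = 43.5 degrees
The angle is 43.5 degrees

Final answer: 43.5 degrees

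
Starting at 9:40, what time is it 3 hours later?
Starting time: 9:40
Adding 0 minutes to 40 minutes: 40 + 0 = 40 minutes
Adding 3 hours: 9 + 3 = 12
Final time: 12:40

Final answer: 12:40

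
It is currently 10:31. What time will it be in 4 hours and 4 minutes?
Starting time: 10:31
Adding 4 minutes to 31 minutes: 31 + 4 = 35 minutes
Adding 4 hours: 10 + 4 = 14 - 12 = 2
Final time: 2:35

Final answer: 2:35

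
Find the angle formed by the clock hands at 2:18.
Hour hand position: 2 x 30 + 18 x 0.5 = 69 degrees
Minute hand position: 18 x 6 = 108 degrees
Difference: |69 - 108| = 39 degrees
The angle between the hands is 39 degrees

Final answer: 39 degrees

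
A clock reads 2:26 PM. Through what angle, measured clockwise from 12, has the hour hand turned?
The hour hand moves 30 degrees per hour and 0.5 degrees per minute.
At 2:26: (2) x 30 + 26 x 0.5 = 60 + 13 = 73 degrees

Final answer: 73 degrees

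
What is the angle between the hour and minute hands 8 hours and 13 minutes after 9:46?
First find the time 8 hours and 13 minutes after 9:46.
Total minutes: 9 x 60 + 46 + 8 x 60 + 13 = 1079.
1079 mod 720 = 359 minutes = 5:59.
Now compute the angle at 5:59:
Hour hand: 5 x 30 + 59 x 0.5 = 179.5 degrees
Minute hand: 59 x 6 = 354 degrees
Difference: |179.5 - 354| = 174.5 degrees
The angle is 174.5 degrees

Final answer: 174.5 degrees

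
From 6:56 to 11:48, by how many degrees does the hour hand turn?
The hour hand moves 0.5 degrees per minute.
Time elapsed: 11:48 - 6:56 = 292 minutes
Angular displacement: 292 x 0.5 = 146 degrees

Final answer: 146 degrees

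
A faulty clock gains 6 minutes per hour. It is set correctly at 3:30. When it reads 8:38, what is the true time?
For every 60 true minutes, the faulty clock advances 66 minutes, so 1 faulty-clock minute corresponds to 60/66 true minutes.
From 3:30 to 8:38 on the faulty dial is 308 minutes.
True elapsed: 308 x 60/66 = 280 minutes = 4 hours and 40 minutes.
True time: 3:30 + 4 hours and 40 minutes = 8:10.

Final answer: 8:10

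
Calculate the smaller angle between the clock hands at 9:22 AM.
Hour hand position: 9 x 30 + 22 x 0.5 = 281 degrees
Minute hand position: 22 x 6 = 132 degrees
Difference: |281 - 132| = 149 degrees
The angle between the hands is 149 degrees

Final answer: 149 degrees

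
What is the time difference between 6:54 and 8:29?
From 6:54 to 8:29:
(8 x 60 + 29) - (6 x 60 + 54) = 509 - 414 = 95 minutes
= 1 hour and 35 minutes

Final answer: 1 hour and 35 minutes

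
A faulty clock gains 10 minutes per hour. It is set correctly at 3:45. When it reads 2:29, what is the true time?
For every 60 true minutes, the faulty clock advances 70 minutes, so 1 faulty-clock minute corresponds to 60/70 true minutes.
From 3:45 to 2:29 on the faulty dial is 644 minutes.
True elapsed: 644 x 60/70 = 552 minutes = 9 hours and 12 minutes.
True time: 3:45 + 9 hours and 12 minutes = 12:57.

Final answer: 12:57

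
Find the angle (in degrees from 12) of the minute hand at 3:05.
The minute hand moves 6 degrees per minute.
At 3:05: 5 x 6 = 30 degrees

Final answer: 30 degrees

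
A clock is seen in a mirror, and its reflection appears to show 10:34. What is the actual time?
Reflection across the vertical (12-6) axis maps a hand at angle A degrees to (360 - A) degrees, which sends a reading of T minutes past 12:00 to (720 - T) minutes past 12:00.
Mirror reads 10:34 = 634 minutes past 12:00.
Actual time: (720 - 634) mod 720 = 86 minutes = 1:26.

Final answer: 1:26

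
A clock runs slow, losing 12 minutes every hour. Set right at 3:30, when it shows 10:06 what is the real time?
For every 60 true minutes, the faulty clock advances 48 minutes, so 1 faulty-clock minute corresponds to 60/48 true minutes.
From 3:30 to 10:06 on the faulty dial is 396 minutes.
True elapsed: 396 x 60/48 = 495 minutes = 8 hours and 15 minutes.
True time: 3:30 + 8 hours and 15 minutes = 11:45.

Final answer: 11:45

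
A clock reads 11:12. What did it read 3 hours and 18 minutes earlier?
Starting time: 11:12 = 672 total minutes past 12:00
Subtracting: 3 hours and 18 minutes = 198 minutes
672 - 198 = 474 minutes
= 7 hours and 54 minutes past 12:00 = 7:54

Final answer: 7:54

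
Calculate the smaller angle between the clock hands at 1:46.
Hour hand position: 1 x 30 + 46 x 0.5 = 53 degrees
Minute hand position: 46 x 6 = 276 degrees
Difference: |53 - 276| = 223 degrees
Since 223 > 180, the smaller angle is 360 - 223 = 137 degrees

Final answer: 137 degrees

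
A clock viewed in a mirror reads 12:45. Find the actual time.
Reflection across the vertical (12-6) axis maps a hand at angle A degrees to (360 - A) degrees, which sends a reading of T minutes past 12:00 to (720 - T) minutes past 12:00.
Mirror reads 12:45 = 45 minutes past 12:00.
Actual time: (720 - 45) mod 720 = 675 minutes = 11:15.

Final answer: 11:15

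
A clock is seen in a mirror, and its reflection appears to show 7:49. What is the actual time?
Reflection across the vertical (12-6) axis maps a hand at angle A degrees to (360 - A) degrees, which sends a reading of T minutes past 12:00 to (720 - T) minutes past 12:00.
Mirror reads 7:49 = 469 minutes past 12:00.
Actual time: (720 - 469) mod 720 = 251 minutes = 4:11.

Final answer: 4:11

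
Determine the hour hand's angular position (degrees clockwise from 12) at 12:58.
The hour hand moves 30 degrees per hour and 0.5 degrees per minute.
At 12:58: (0) x 30 + 58 x 0.5 = 0 + 29 = 29 degrees

Final answer: 29 degrees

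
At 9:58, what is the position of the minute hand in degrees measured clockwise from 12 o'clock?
The minute hand moves 6 degrees per minute.
At 9:58: 58 x 6 = 348 degrees

Final answer: 348 degrees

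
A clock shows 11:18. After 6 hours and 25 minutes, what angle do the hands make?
First find the time 6 hours and 25 minutes after 11:18.
Total minutes: 11 x 60 + 18 + 6 x 60 + 25 = 1063.
1063 mod 720 = 343 minutes = 5:43.
Now compute the angle at 5:43:
Hour hand: 5 x 30 + 43 x 0.5 = 171.5 degrees
Minute hand: 43 x 6 = 258 degrees
Difference: |171.5 - 258| = 86.5 degrees
The angle is 86.5 degrees

Final answer: 86.5 degrees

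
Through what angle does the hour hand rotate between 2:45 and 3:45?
The hour hand moves 0.5 degrees per minute.
Time elapsed: 3:45 - 2:45 = 60 minutes
Angular displacement: 60 x 0.5 = 30 degrees

Final answer: 30 degrees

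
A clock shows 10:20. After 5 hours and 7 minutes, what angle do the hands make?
First find the time 5 hours and 7 minutes after 10:20.
Total minutes: 10 x 60 + 20 + 5 x 60 + 7 = 927.
927 mod 720 = 207 minutes = 3:27.
Now compute the angle at 3:27:
Hour hand: 3 x 30 + 27 x 0.5 = 103.5 degrees
Minute hand: 27 x 6 = 162 degrees
Difference: |103.5 - 162| = 58.5 degrees
The angle is 58.5 degrees

Final answer: 58.5 degrees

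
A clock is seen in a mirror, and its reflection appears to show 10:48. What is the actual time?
Reflection across the vertical (12-6) axis maps a hand at angle A degrees to (360 - A) degrees, which sends a reading of T minutes past 12:00 to (720 - T) minutes past 12:00.
Mirror reads 10:48 = 648 minutes past 12:00.
Actual time: (720 - 648) mod 720 = 72 minutes = 1:12.

Final answer: 1:12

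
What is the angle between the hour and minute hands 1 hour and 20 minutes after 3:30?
First find the time 1 hour and 20 minutes after 3:30.
Total minutes: 3 x 60 + 30 + 1 x 60 + 20 = 290.
290 mod 720 = 290 minutes = 4:50.
Now compute the angle at 4:50:
Hour hand: 4 x 30 + 50 x 0.5 = 145 degrees
Minute hand: 50 x 6 = 300 degrees
Difference: |145 - 300| = 155 degrees
The angle is 155 degrees

Final answer: 155 degrees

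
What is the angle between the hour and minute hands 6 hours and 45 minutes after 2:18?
First find the time 6 hours and 45 minutes after 2:18.
Total minutes: 2 x 60 + 18 + 6 x 60 + 45 = 543.
543 mod 720 = 543 minutes = 9:03.
Now compute the angle at 9:03:
Hour hand: 9 x 30 + 3 x 0.5 = 271.5 degrees
Minute hand: 3 x 6 = 18 degrees
Difference: |271.5 - 18| = 253.5 degrees
Smaller angle: 360 - 253.5 = 106.5 degrees

Final answer: 106.5 degrees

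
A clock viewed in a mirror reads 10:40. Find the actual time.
Reflection across the vertical (12-6) axis maps a hand at angle A degrees to (360 - A) degrees, which sends a reading of T minutes past 12:00 to (720 - T) minutes past 12:00.
Mirror reads 10:40 = 640 minutes past 12:00.
Actual time: (720 - 640) mod 720 = 80 minutes = 1:20.

Final answer: 1:20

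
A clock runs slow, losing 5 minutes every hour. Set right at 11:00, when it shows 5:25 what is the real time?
For every 60 true minutes, the faulty clock advances 55 minutes, so 1 faulty-clock minute corresponds to 60/55 true minutes.
From 11:00 to 5:25 on the faulty dial is 385 minutes.
True elapsed: 385 x 60/55 = 420 minutes = 7 hours.
True time: 11:00 + 7 hours = 6:00.

Final answer: 6:00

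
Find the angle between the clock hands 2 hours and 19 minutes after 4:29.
First find the time 2 hours and 19 minutes after 4:29.
Total minutes: 4 x 60 + 29 + 2 x 60 + 19 = 408.
408 mod 720 = 408 minutes = 6:48.
Now compute the angle at 6:48:
Hour hand: 6 x 30 + 48 x 0.5 = 204 degrees
Minute hand: 48 x 6 = 288 degrees
Difference: |204 - 288| = 84 degrees
The angle is 84 degrees

Final answer: 84 degrees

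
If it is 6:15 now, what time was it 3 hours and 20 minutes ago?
Starting time: 6:15 = 375 total minutes past 12:00
Subtracting: 3 hours and 20 minutes = 200 minutes
375 - 200 = 175 minutes
= 2 hours and 55 minutes past 12:00 = 2:55

Final answer: 2:55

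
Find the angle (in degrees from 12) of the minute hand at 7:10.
The minute hand moves 6 degrees per minute.
At 7:10: 10 x 6 = 60 degrees

Final answer: 60 degrees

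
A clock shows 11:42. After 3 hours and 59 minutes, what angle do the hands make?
First find the time 3 hours and 59 minutes after 11:42.
Total minutes: 11 x 60 + 42 + 3 x 60 + 59 = 941.
941 mod 720 = 221 minutes = 3:41.
Now compute the angle at 3:41:
Hour hand: 3 x 30 + 41 x 0.5 = 110.5 degrees
Minute hand: 41 x 6 = 246 degrees
Difference: |110.5 - 246| = 135.5 degrees
The angle is 135.5 degrees

Final answer: 135.5 degrees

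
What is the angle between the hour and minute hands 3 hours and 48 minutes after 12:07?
First find the time 3 hours and 48 minutes after 12:07.
Total minutes: 12 x 60 + 7 + 3 x 60 + 48 = 955.
955 mod 720 = 235 minutes = 3:55.
Now compute the angle at 3:55:
Hour hand: 3 x 30 + 55 x 0.5 = 117.5 degrees
Minute hand: 55 x 6 = 330 degrees
Difference: |117.5 - 330| = 212.5 degrees
Smaller angle: 360 - 212.5 = 147.5 degrees

Final answer: 147.5 degrees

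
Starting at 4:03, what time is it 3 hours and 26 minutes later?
Starting time: 4:03
Adding 26 minutes to 3 minutes: 3 + 26 = 29 minutes
Adding 3 hours: 4 + 3 = 7
Final time: 7:29

Final answer: 7:29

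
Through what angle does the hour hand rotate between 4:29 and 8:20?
The hour hand moves 0.5 degrees per minute.
Time elapsed: 8:20 - 4:29 = 231 minutes
Angular displacement: 231 x 0.5 = 115.5 degrees

Final answer: 115.5 degrees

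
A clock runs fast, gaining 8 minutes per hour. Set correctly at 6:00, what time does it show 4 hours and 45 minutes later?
For every 60 true minutes, the faulty clock advances 60 + 8 = 68 minutes.
True elapsed: 4 hours and 45 minutes = 285 minutes.
Faulty clock advances: 285 x 68/60 = 323 minutes (drift: 38 minutes ahead).
Shown time: 6:00 + 323 minutes = 11:23.

Final answer: 11:23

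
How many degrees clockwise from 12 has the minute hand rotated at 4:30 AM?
The minute hand moves 6 degrees per minute.
At 4:30: 30 x 6 = 180 degrees

Final answer: 180 degrees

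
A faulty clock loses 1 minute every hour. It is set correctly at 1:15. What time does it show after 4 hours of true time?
For every 60 true minutes, the faulty clock advances 60 - 1 = 59 minutes.
True elapsed: 4 hours = 240 minutes.
Faulty clock advances: 240 x 59/60 = 236 minutes (drift: 4 minutes behind).
Shown time: 1:15 + 236 minutes = 5:11.

Final answer: 5:11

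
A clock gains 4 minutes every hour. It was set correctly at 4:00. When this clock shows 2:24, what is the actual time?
For every 60 true minutes, the faulty clock advances 64 minutes, so 1 faulty-clock minute corresponds to 60/64 true minutes.
From 4:00 to 2:24 on the faulty dial is 624 minutes.
True elapsed: 624 x 60/64 = 585 minutes = 9 hours and 45 minutes.
True time: 4:00 + 9 hours and 45 minutes = 1:45.

Final answer: 1:45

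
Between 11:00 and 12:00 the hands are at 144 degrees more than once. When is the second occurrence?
At t minutes past 11:00, the hour hand is at 30 x 11 + 0.5t degrees and the minute hand is at 6t degrees.
The smaller angle between them is 144 degrees when |30H - 5.5t| = 144 or |30H - 5.5t| = 216.
With H = 11, solve 30 x 11 - 5.5t = +/- target for each target:
  t = (30 x 11 - 144) / 5.5 = 33.82
  t = (30 x 11 + 144) / 5.5 = 86.18 (outside (0, 60))
  t = (30 x 11 - 216) / 5.5 = 20.73
  t = (30 x 11 + 216) / 5.5 = 99.27 (outside (0, 60))
Valid solutions in (0, 60): {20.73, 33.82} minutes.
The second occurrence is t = 33.82 minutes.
The hands form a 144-degree angle at 33.82 minutes past 11:00.

Final answer: 33.82 minutes past 11:00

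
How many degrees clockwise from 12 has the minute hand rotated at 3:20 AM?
The minute hand moves 6 degrees per minute.
At 3:20: 20 x 6 = 120 degrees

Final answer: 120 degrees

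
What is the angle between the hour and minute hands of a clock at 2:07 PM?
Hour hand position: 2 x 30 + 7 x 0.5 = 63.5 degrees
Minute hand position: 7 x 6 = 42 degrees
Difference: |63.5 - 42| = 21.5 degrees
The angle between the hands is 21.5 degrees

Final answer: 21.5 degrees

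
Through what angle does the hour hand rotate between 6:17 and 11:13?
The hour hand moves 0.5 degrees per minute.
Time elapsed: 11:13 - 6:17 = 296 minutes
Angular displacement: 296 x 0.5 = 148 degrees

Final answer: 148 degrees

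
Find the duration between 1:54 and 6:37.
From 1:54 to 6:37:
(6 x 60 + 37) - (1 x 60 + 54) = 397 - 114 = 283 minutes
= 4 hours and 43 minutes

Final answer: 4 hours and 43 minutes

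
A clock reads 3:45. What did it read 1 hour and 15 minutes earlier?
Starting time: 3:45 = 225 total minutes past 12:00
Subtracting: 1 hour and 15 minutes = 75 minutes
225 - 75 = 150 minutes
= 2 hours and 30 minutes past 12:00 = 2:30

Final answer: 2:30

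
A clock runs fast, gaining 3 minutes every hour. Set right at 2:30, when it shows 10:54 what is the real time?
For every 60 true minutes, the faulty clock advances 63 minutes, so 1 faulty-clock minute corresponds to 60/63 true minutes.
From 2:30 to 10:54 on the faulty dial is 504 minutes.
True elapsed: 504 x 60/63 = 480 minutes = 8 hours.
True time: 2:30 + 8 hours = 10:30.

Final answer: 10:30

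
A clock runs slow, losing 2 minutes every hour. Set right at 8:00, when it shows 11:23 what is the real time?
For every 60 true minutes, the faulty clock advances 58 minutes, so 1 faulty-clock minute corresponds to 60/58 true minutes.
From 8:00 to 11:23 on the faulty dial is 203 minutes.
True elapsed: 203 x 60/58 = 210 minutes = 3 hours and 30 minutes.
True time: 8:00 + 3 hours and 30 minutes = 11:30.

Final answer: 11:30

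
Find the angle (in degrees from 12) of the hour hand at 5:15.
The hour hand moves 30 degrees per hour and 0.5 degrees per minute.
At 5:15: (5) x 30 + 15 x 0.5 = 150 + 7.5 = 157.5 degrees

Final answer: 157.5 degrees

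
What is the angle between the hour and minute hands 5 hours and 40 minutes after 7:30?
First find the time 5 hours and 40 minutes after 7:30.
Total minutes: 7 x 60 + 30 + 5 x 60 + 40 = 790.
790 mod 720 = 70 minutes = 1:10.
Now compute the angle at 1:10:
Hour hand: 1 x 30 + 10 x 0.5 = 35 degrees
Minute hand: 10 x 6 = 60 degrees
Difference: |35 - 60| = 25 degrees
The angle is 25 degrees

Final answer: 25 degrees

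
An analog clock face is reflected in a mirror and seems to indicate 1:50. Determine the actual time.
Reflection across the vertical (12-6) axis maps a hand at angle A degrees to (360 - A) degrees, which sends a reading of T minutes past 12:00 to (720 - T) minutes past 12:00.
Mirror reads 1:50 = 110 minutes past 12:00.
Actual time: (720 - 110) mod 720 = 610 minutes = 10:10.

Final answer: 10:10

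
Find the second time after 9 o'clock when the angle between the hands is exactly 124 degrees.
At t minutes past 9:00, the hour hand is at 30 x 9 + 0.5t degrees and the minute hand is at 6t degrees.
The smaller angle between them is 124 degrees when |30H - 5.5t| = 124 or |30H - 5.5t| = 236.
With H = 9, solve 30 x 9 - 5.5t = +/- target for each target:
  t = (30 x 9 - 124) / 5.5 = 26.55
  t = (30 x 9 + 124) / 5.5 = 71.64 (outside (0, 60))
  t = (30 x 9 - 236) / 5.5 = 6.18
  t = (30 x 9 + 236) / 5.5 = 92 (outside (0, 60))
Valid solutions in (0, 60): {6.18, 26.55} minutes.
The second occurrence is t = 26.55 minutes.
The hands form a 124-degree angle at 26.55 minutes past 9:00.

Final answer: 26.55 minutes past 9:00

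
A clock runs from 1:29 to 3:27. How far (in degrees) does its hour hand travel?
The hour hand moves 0.5 degrees per minute.
Time elapsed: 3:27 - 1:29 = 118 minutes
Angular displacement: 118 x 0.5 = 59 degrees

Final answer: 59 degrees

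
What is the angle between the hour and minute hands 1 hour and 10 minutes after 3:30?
First find the time 1 hour and 10 minutes after 3:30.
Total minutes: 3 x 60 + 30 + 1 x 60 + 10 = 280.
280 mod 720 = 280 minutes = 4:40.
Now compute the angle at 4:40:
Hour hand: 4 x 30 + 40 x 0.5 = 140 degrees
Minute hand: 40 x 6 = 240 degrees
Difference: |140 - 240| = 100 degrees
The angle is 100 degrees

Final answer: 100 degrees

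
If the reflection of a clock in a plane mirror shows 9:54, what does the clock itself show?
Reflection across the vertical (12-6) axis maps a hand at angle A degrees to (360 - A) degrees, which sends a reading of T minutes past 12:00 to (720 - T) minutes past 12:00.
Mirror reads 9:54 = 594 minutes past 12:00.
Actual time: (720 - 594) mod 720 = 126 minutes = 2:06.

Final answer: 2:06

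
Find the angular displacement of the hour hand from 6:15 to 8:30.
The hour hand moves 0.5 degrees per minute.
Time elapsed: 8:30 - 6:15 = 135 minutes
Angular displacement: 135 x 0.5 = 67.5 degrees

Final answer: 67.5 degrees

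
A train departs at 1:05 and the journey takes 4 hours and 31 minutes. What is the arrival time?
Starting time: 1:05
Adding 31 minutes to 5 minutes: 5 + 31 = 36 minutes
Adding 4 hours: 1 + 4 = 5
Final time: 5:36

Final answer: 5:36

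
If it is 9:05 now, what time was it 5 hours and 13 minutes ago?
Starting time: 9:05 = 545 total minutes past 12:00
Subtracting: 5 hours and 13 minutes = 313 minutes
545 - 313 = 232 minutes
= 3 hours and 52 minutes past 12:00 = 3:52

Final answer: 3:52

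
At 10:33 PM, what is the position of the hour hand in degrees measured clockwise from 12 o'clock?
The hour hand moves 30 degrees per hour and 0.5 degrees per minute.
At 10:33: (10) x 30 + 33 x 0.5 = 300 + 16.5 = 316.5 degrees

Final answer: 316.5 degrees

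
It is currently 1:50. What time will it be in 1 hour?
Starting time: 1:50
Adding 0 minutes to 50 minutes: 50 + 0 = 50 minutes
Adding 1 hour: 1 + 1 = 2
Final time: 2:50

Final answer: 2:50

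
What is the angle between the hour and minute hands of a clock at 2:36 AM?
Hour hand position: 2 x 30 + 36 x 0.5 = 78 degrees
Minute hand position: 36 x 6 = 216 degrees
Difference: |78 - 216| = 138 degrees
The angle between the hands is 138 degrees

Final answer: 138 degrees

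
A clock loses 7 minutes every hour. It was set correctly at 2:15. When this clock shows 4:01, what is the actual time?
For every 60 true minutes, the faulty clock advances 53 minutes, so 1 faulty-clock minute corresponds to 60/53 true minutes.
From 2:15 to 4:01 on the faulty dial is 106 minutes.
True elapsed: 106 x 60/53 = 120 minutes = 2 hours.
True time: 2:15 + 2 hours = 4:15.

Final answer: 4:15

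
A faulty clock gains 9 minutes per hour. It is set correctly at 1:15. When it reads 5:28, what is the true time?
For every 60 true minutes, the faulty clock advances 69 minutes, so 1 faulty-clock minute corresponds to 60/69 true minutes.
From 1:15 to 5:28 on the faulty dial is 253 minutes.
True elapsed: 253 x 60/69 = 220 minutes = 3 hours and 40 minutes.
True time: 1:15 + 3 hours and 40 minutes = 4:55.

Final answer: 4:55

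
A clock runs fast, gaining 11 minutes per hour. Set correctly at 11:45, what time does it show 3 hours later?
For every 60 true minutes, the faulty clock advances 60 + 11 = 71 minutes.
True elapsed: 3 hours = 180 minutes.
Faulty clock advances: 180 x 71/60 = 213 minutes (drift: 33 minutes ahead).
Shown time: 11:45 + 213 minutes = 3:18.

Final answer: 3:18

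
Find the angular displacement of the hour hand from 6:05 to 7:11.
The hour hand moves 0.5 degrees per minute.
Time elapsed: 7:11 - 6:05 = 66 minutes
Angular displacement: 66 x 0.5 = 33 degrees

Final answer: 33 degrees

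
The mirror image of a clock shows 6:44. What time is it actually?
Reflection across the vertical (12-6) axis maps a hand at angle A degrees to (360 - A) degrees, which sends a reading of T minutes past 12:00 to (720 - T) minutes past 12:00.
Mirror reads 6:44 = 404 minutes past 12:00.
Actual time: (720 - 404) mod 720 = 316 minutes = 5:16.

Final answer: 5:16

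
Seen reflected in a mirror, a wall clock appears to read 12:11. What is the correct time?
Reflection across the vertical (12-6) axis maps a hand at angle A degrees to (360 - A) degrees, which sends a reading of T minutes past 12:00 to (720 - T) minutes past 12:00.
Mirror reads 12:11 = 11 minutes past 12:00.
Actual time: (720 - 11) mod 720 = 709 minutes = 11:49.

Final answer: 11:49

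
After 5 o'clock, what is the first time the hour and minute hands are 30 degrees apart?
At t minutes past 5:00, the hour hand is at 30 x 5 + 0.5t degrees and the minute hand is at 6t degrees.
The smaller angle between them is 30 degrees when |30H - 5.5t| = 30 or |30H - 5.5t| = 330.
With H = 5, solve 30 x 5 - 5.5t = +/- target for each target:
  t = (30 x 5 - 30) / 5.5 = 21.82
  t = (30 x 5 + 30) / 5.5 = 32.73
  t = (30 x 5 - 330) / 5.5 = -32.73 (outside (0, 60))
  t = (30 x 5 + 330) / 5.5 = 87.27 (outside (0, 60))
Valid solutions in (0, 60): {21.82, 32.73} minutes.
The first occurrence is t = 21.82 minutes.
The hands form a 30-degree angle at 21.82 minutes past 5:00.

Final answer: 21.82 minutes past 5:00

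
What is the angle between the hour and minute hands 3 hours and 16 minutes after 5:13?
First find the time 3 hours and 16 minutes after 5:13.
Total minutes: 5 x 60 + 13 + 3 x 60 + 16 = 509.
509 mod 720 = 509 minutes = 8:29.
Now compute the angle at 8:29:
Hour hand: 8 x 30 + 29 x 0.5 = 254.5 degrees
Minute hand: 29 x 6 = 174 degrees
Difference: |254.5 - 174| = 80.5 degrees
The angle is 80.5 degrees

Final answer: 80.5 degrees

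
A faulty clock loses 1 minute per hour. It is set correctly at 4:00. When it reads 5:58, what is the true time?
For every 60 true minutes, the faulty clock advances 59 minutes, so 1 faulty-clock minute corresponds to 60/59 true minutes.
From 4:00 to 5:58 on the faulty dial is 118 minutes.
True elapsed: 118 x 60/59 = 120 minutes = 2 hours.
True time: 4:00 + 2 hours = 6:00.

Final answer: 6:00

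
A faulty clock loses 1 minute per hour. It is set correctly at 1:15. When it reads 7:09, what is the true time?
For every 60 true minutes, the faulty clock advances 59 minutes, so 1 faulty-clock minute corresponds to 60/59 true minutes.
From 1:15 to 7:09 on the faulty dial is 354 minutes.
True elapsed: 354 x 60/59 = 360 minutes = 6 hours.
True time: 1:15 + 6 hours = 7:15.

Final answer: 7:15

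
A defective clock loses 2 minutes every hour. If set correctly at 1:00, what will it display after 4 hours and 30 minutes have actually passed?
For every 60 true minutes, the faulty clock advances 60 - 2 = 58 minutes.
True elapsed: 4 hours and 30 minutes = 270 minutes.
Faulty clock advances: 270 x 58/60 = 261 minutes (drift: 9 minutes behind).
Shown time: 1:00 + 261 minutes = 5:21.

Final answer: 5:21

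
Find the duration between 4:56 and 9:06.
From 4:56 to 9:06:
(9 x 60 + 6) - (4 x 60 + 56) = 546 - 296 = 250 minutes
= 4 hours and 10 minutes

Final answer: 4 hours and 10 minutes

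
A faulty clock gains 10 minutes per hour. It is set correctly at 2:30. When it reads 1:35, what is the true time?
For every 60 true minutes, the faulty clock advances 70 minutes, so 1 faulty-clock minute corresponds to 60/70 true minutes.
From 2:30 to 1:35 on the faulty dial is 665 minutes.
True elapsed: 665 x 60/70 = 570 minutes = 9 hours and 30 minutes.
True time: 2:30 + 9 hours and 30 minutes = 12:00.

Final answer: 12:00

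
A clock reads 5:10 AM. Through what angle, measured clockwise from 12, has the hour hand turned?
The hour hand moves 30 degrees per hour and 0.5 degrees per minute.
At 5:10: (5) x 30 + 10 x 0.5 = 150 + 5 = 155 degrees

Final answer: 155 degrees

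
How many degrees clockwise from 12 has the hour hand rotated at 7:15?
The hour hand moves 30 degrees per hour and 0.5 degrees per minute.
At 7:15: (7) x 30 + 15 x 0.5 = 210 + 7.5 = 217.5 degrees

Final answer: 217.5 degrees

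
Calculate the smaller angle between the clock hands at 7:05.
Hour hand position: 7 x 30 + 5 x 0.5 = 212.5 degrees
Minute hand position: 5 x 6 = 30 degrees
Difference: |212.5 - 30| = 182.5 degrees
Since 182.5 > 180, the smaller angle is 360 - 182.5 = 177.5 degrees

Final answer: 177.5 degrees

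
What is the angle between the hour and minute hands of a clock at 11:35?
Hour hand position: 11 x 30 + 35 x 0.5 = 347.5 degrees
Minute hand position: 35 x 6 = 210 degrees
Difference: |347.5 - 210| = 137.5 degrees
The angle between the hands is 137.5 degrees

Final answer: 137.5 degrees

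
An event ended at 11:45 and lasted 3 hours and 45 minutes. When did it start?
Starting time: 11:45 = 705 total minutes past 12:00
Subtracting: 3 hours and 45 minutes = 225 minutes
705 - 225 = 480 minutes
= 8 hours past 12:00 = 8:00

Final answer: 8:00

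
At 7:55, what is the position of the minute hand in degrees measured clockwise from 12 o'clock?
The minute hand moves 6 degrees per minute.
At 7:55: 55 x 6 = 330 degrees

Final answer: 330 degrees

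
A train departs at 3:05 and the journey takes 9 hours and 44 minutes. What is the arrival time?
Starting time: 3:05
Adding 44 minutes to 5 minutes: 5 + 44 = 49 minutes
Adding 9 hours: 3 + 9 = 12
Final time: 12:49

Final answer: 12:49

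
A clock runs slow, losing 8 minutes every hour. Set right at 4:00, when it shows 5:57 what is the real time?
For every 60 true minutes, the faulty clock advances 52 minutes, so 1 faulty-clock minute corresponds to 60/52 true minutes.
From 4:00 to 5:57 on the faulty dial is 117 minutes.
True elapsed: 117 x 60/52 = 135 minutes = 2 hours and 15 minutes.
True time: 4:00 + 2 hours and 15 minutes = 6:15.

Final answer: 6:15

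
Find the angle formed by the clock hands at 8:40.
Hour hand position: 8 x 30 + 40 x 0.5 = 260 degrees
Minute hand position: 40 x 6 = 240 degrees
Difference: |260 - 240| = 20 degrees
The angle between the hands is 20 degrees

Final answer: 20 degrees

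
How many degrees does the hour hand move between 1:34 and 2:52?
The hour hand moves 0.5 degrees per minute.
Time elapsed: 2:52 - 1:34 = 78 minutes
Angular displacement: 78 x 0.5 = 39 degrees

Final answer: 39 degrees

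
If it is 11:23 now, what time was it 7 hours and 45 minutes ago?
Starting time: 11:23 = 683 total minutes past 12:00
Subtracting: 7 hours and 45 minutes = 465 minutes
683 - 465 = 218 minutes
= 3 hours and 38 minutes past 12:00 = 3:38

Final answer: 3:38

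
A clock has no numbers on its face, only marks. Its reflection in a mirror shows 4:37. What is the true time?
Reflection across the vertical (12-6) axis maps a hand at angle A degrees to (360 - A) degrees, which sends a reading of T minutes past 12:00 to (720 - T) minutes past 12:00.
Mirror reads 4:37 = 277 minutes past 12:00.
Actual time: (720 - 277) mod 720 = 443 minutes = 7:23.

Final answer: 7:23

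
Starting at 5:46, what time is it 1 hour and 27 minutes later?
Starting time: 5:46
Adding 27 minutes to 46 minutes: 46 + 27 = 73 minutes = 1 hour and 13 minutes
Adding 1 hour: 5 + 1 + 1 (carry) = 7
Final time: 7:13

Final answer: 7:13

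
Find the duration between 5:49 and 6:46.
From 5:49 to 6:46:
(6 x 60 + 46) - (5 x 60 + 49) = 406 - 349 = 57 minutes
= 57 minutes

Final answer: 57 minutes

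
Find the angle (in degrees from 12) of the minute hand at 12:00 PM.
The minute hand moves 6 degrees per minute.
At 12:00: 0 x 6 = 0 degrees

Final answer: 0 degrees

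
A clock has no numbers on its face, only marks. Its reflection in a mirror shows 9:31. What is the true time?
Reflection across the vertical (12-6) axis maps a hand at angle A degrees to (360 - A) degrees, which sends a reading of T minutes past 12:00 to (720 - T) minutes past 12:00.
Mirror reads 9:31 = 571 minutes past 12:00.
Actual time: (720 - 571) mod 720 = 149 minutes = 2:29.

Final answer: 2:29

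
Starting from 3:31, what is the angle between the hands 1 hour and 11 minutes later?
First find the time 1 hour and 11 minutes after 3:31.
Total minutes: 3 x 60 + 31 + 1 x 60 + 11 = 282.
282 mod 720 = 282 minutes = 4:42.
Now compute the angle at 4:42:
Hour hand: 4 x 30 + 42 x 0.5 = 141 degrees
Minute hand: 42 x 6 = 252 degrees
Difference: |141 - 252| = 111 degrees
The angle is 111 degrees

Final answer: 111 degrees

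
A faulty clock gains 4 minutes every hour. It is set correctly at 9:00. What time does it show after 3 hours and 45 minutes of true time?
For every 60 true minutes, the faulty clock advances 60 + 4 = 64 minutes.
True elapsed: 3 hours and 45 minutes = 225 minutes.
Faulty clock advances: 225 x 64/60 = 240 minutes (drift: 15 minutes ahead).
Shown time: 9:00 + 240 minutes = 1:00.

Final answer: 1:00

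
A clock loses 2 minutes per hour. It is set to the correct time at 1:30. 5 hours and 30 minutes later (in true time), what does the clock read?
For every 60 true minutes, the faulty clock advances 60 - 2 = 58 minutes.
True elapsed: 5 hours and 30 minutes = 330 minutes.
Faulty clock advances: 330 x 58/60 = 319 minutes (drift: 11 minutes behind).
Shown time: 1:30 + 319 minutes = 6:49.

Final answer: 6:49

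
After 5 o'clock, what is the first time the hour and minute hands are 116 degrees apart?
At t minutes past 5:00, the hour hand is at 30 x 5 + 0.5t degrees and the minute hand is at 6t degrees.
The smaller angle between them is 116 degrees when |30H - 5.5t| = 116 or |30H - 5.5t| = 244.
With H = 5, solve 30 x 5 - 5.5t = +/- target for each target:
  t = (30 x 5 - 116) / 5.5 = 6.18
  t = (30 x 5 + 116) / 5.5 = 48.36
  t = (30 x 5 - 244) / 5.5 = -17.09 (outside (0, 60))
  t = (30 x 5 + 244) / 5.5 = 71.64 (outside (0, 60))
Valid solutions in (0, 60): {6.18, 48.36} minutes.
The first occurrence is t = 6.18 minutes.
The hands form a 116-degree angle at 6.18 minutes past 5:00.

Final answer: 6.18 minutes past 5:00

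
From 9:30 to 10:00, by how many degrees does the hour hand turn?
The hour hand moves 0.5 degrees per minute.
Time elapsed: 10:00 - 9:30 = 30 minutes
Angular displacement: 30 x 0.5 = 15 degrees

Final answer: 15 degrees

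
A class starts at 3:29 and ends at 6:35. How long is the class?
From 3:29 to 6:35:
(6 x 60 + 35) - (3 x 60 + 29) = 395 - 209 = 186 minutes
= 3 hours and 6 minutes

Final answer: 3 hours and 6 minutes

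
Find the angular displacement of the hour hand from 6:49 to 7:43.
The hour hand moves 0.5 degrees per minute.
Time elapsed: 7:43 - 6:49 = 54 minutes
Angular displacement: 54 x 0.5 = 27 degrees

Final answer: 27 degrees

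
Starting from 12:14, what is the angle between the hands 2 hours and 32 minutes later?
First find the time 2 hours and 32 minutes after 12:14.
Total minutes: 12 x 60 + 14 + 2 x 60 + 32 = 886.
886 mod 720 = 166 minutes = 2:46.
Now compute the angle at 2:46:
Hour hand: 2 x 30 + 46 x 0.5 = 83 degrees
Minute hand: 46 x 6 = 276 degrees
Difference: |83 - 276| = 193 degrees
Smaller angle: 360 - 193 = 167 degrees

Final answer: 167 degrees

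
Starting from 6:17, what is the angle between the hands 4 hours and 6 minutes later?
First find the time 4 hours and 6 minutes after 6:17.
Total minutes: 6 x 60 + 17 + 4 x 60 + 6 = 623.
623 mod 720 = 623 minutes = 10:23.
Now compute the angle at 10:23:
Hour hand: 10 x 30 + 23 x 0.5 = 311.5 degrees
Minute hand: 23 x 6 = 138 degrees
Difference: |311.5 - 138| = 173.5 degrees
The angle is 173.5 degrees

Final answer: 173.5 degrees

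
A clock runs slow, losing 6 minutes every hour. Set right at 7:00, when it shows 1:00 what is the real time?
For every 60 true minutes, the faulty clock advances 54 minutes, so 1 faulty-clock minute corresponds to 60/54 true minutes.
From 7:00 to 1:00 on the faulty dial is 360 minutes.
True elapsed: 360 x 60/54 = 400 minutes = 6 hours and 40 minutes.
True time: 7:00 + 6 hours and 40 minutes = 1:40.

Final answer: 1:40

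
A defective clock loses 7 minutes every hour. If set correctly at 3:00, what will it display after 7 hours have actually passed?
For every 60 true minutes, the faulty clock advances 60 - 7 = 53 minutes.
True elapsed: 7 hours = 420 minutes.
Faulty clock advances: 420 x 53/60 = 371 minutes (drift: 49 minutes behind).
Shown time: 3:00 + 371 minutes = 9:11.

Final answer: 9:11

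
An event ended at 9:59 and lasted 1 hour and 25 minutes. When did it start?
Starting time: 9:59 = 599 total minutes past 12:00
Subtracting: 1 hour and 25 minutes = 85 minutes
599 - 85 = 514 minutes
= 8 hours and 34 minutes past 12:00 = 8:34

Final answer: 8:34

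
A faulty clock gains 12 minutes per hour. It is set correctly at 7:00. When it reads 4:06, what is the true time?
For every 60 true minutes, the faulty clock advances 72 minutes, so 1 faulty-clock minute corresponds to 60/72 true minutes.
From 7:00 to 4:06 on the faulty dial is 546 minutes.
True elapsed: 546 x 60/72 = 455 minutes = 7 hours and 35 minutes.
True time: 7:00 + 7 hours and 35 minutes = 2:35.

Final answer: 2:35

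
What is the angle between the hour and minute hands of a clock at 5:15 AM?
Hour hand position: 5 x 30 + 15 x 0.5 = 157.5 degrees
Minute hand position: 15 x 6 = 90 degrees
Difference: |157.5 - 90| = 67.5 degrees
The angle between the hands is 67.5 degrees

Final answer: 67.5 degrees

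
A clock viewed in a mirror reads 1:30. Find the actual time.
Reflection across the vertical (12-6) axis maps a hand at angle A degrees to (360 - A) degrees, which sends a reading of T minutes past 12:00 to (720 - T) minutes past 12:00.
Mirror reads 1:30 = 90 minutes past 12:00.
Actual time: (720 - 90) mod 720 = 630 minutes = 10:30.

Final answer: 10:30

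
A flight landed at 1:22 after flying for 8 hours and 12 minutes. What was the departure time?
Starting time: 1:22 = 82 total minutes past 12:00
Subtracting: 8 hours and 12 minutes = 492 minutes
82 - 492 = -410 (negative, add 12 hours = 720) = 310 minutes
= 5 hours and 10 minutes past 12:00 = 5:10

Final answer: 5:10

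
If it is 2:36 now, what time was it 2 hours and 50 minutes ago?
Starting time: 2:36 = 156 total minutes past 12:00
Subtracting: 2 hours and 50 minutes = 170 minutes
156 - 170 = -14 (negative, add 12 hours = 720) = 706 minutes
= 11 hours and 46 minutes past 12:00 = 11:46

Final answer: 11:46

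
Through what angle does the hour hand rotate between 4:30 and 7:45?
The hour hand moves 0.5 degrees per minute.
Time elapsed: 7:45 - 4:30 = 195 minutes
Angular displacement: 195 x 0.5 = 97.5 degrees

Final answer: 97.5 degrees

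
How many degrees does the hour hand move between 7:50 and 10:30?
The hour hand moves 0.5 degrees per minute.
Time elapsed: 10:30 - 7:50 = 160 minutes
Angular displacement: 160 x 0.5 = 80 degrees

Final answer: 80 degrees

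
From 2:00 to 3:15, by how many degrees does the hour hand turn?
The hour hand moves 0.5 degrees per minute.
Time elapsed: 3:15 - 2:00 = 75 minutes
Angular displacement: 75 x 0.5 = 37.5 degrees

Final answer: 37.5 degrees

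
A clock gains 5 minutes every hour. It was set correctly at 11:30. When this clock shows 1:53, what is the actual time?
For every 60 true minutes, the faulty clock advances 65 minutes, so 1 faulty-clock minute corresponds to 60/65 true minutes.
From 11:30 to 1:53 on the faulty dial is 143 minutes.
True elapsed: 143 x 60/65 = 132 minutes = 2 hours and 12 minutes.
True time: 11:30 + 2 hours and 12 minutes = 1:42.

Final answer: 1:42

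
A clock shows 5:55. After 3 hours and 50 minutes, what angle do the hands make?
First find the time 3 hours and 50 minutes after 5:55.
Total minutes: 5 x 60 + 55 + 3 x 60 + 50 = 585.
585 mod 720 = 585 minutes = 9:45.
Now compute the angle at 9:45:
Hour hand: 9 x 30 + 45 x 0.5 = 292.5 degrees
Minute hand: 45 x 6 = 270 degrees
Difference: |292.5 - 270| = 22.5 degrees
The angle is 22.5 degrees

Final answer: 22.5 degrees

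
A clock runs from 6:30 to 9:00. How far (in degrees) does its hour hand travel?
The hour hand moves 0.5 degrees per minute.
Time elapsed: 9:00 - 6:30 = 150 minutes
Angular displacement: 150 x 0.5 = 75 degrees

Final answer: 75 degrees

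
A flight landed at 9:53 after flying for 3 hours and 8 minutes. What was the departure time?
Starting time: 9:53 = 593 total minutes past 12:00
Subtracting: 3 hours and 8 minutes = 188 minutes
593 - 188 = 405 minutes
= 6 hours and 45 minutes past 12:00 = 6:45

Final answer: 6:45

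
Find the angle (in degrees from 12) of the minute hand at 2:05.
The minute hand moves 6 degrees per minute.
At 2:05: 5 x 6 = 30 degrees

Final answer: 30 degrees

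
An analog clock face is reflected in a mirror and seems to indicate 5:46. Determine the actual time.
Reflection across the vertical (12-6) axis maps a hand at angle A degrees to (360 - A) degrees, which sends a reading of T minutes past 12:00 to (720 - T) minutes past 12:00.
Mirror reads 5:46 = 346 minutes past 12:00.
Actual time: (720 - 346) mod 720 = 374 minutes = 6:14.

Final answer: 6:14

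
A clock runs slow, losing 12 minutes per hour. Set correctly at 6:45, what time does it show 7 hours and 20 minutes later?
For every 60 true minutes, the faulty clock advances 60 - 12 = 48 minutes.
True elapsed: 7 hours and 20 minutes = 440 minutes.
Faulty clock advances: 440 x 48/60 = 352 minutes (drift: 88 minutes behind).
Shown time: 6:45 + 352 minutes = 12:37.

Final answer: 12:37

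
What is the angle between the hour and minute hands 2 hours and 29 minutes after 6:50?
First find the time 2 hours and 29 minutes after 6:50.
Total minutes: 6 x 60 + 50 + 2 x 60 + 29 = 559.
559 mod 720 = 559 minutes = 9:19.
Now compute the angle at 9:19:
Hour hand: 9 x 30 + 19 x 0.5 = 279.5 degrees
Minute hand: 19 x 6 = 114 degrees
Difference: |279.5 - 114| = 165.5 degrees
The angle is 165.5 degrees

Final answer: 165.5 degrees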